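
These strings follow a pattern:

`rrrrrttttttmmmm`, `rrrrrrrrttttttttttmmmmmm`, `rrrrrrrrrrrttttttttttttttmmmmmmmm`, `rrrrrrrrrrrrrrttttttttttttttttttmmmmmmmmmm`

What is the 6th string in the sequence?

The n-th term is 3n+2 r's then 4n+2 t's then 2n+2 m's (n = 1, 2, …).
At n = 6 the blocks have lengths 20, 26, 14.

rrrrrrrrrrrrrrrrrrrrttttttttttttttttttttttttttmmmmmmmmmmmmmm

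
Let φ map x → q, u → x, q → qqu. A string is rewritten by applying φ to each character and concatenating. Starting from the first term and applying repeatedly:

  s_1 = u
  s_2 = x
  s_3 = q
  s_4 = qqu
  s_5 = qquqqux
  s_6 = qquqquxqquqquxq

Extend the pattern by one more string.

Rewriting the 15 symbols of qquqquxqquqquxq one by one yields qqu qqu x qqu qqu x q qqu qqu x qqu qqu x q qqu; concatenated:

qquqquxqquqquxqqquqquxqquqquxqqqu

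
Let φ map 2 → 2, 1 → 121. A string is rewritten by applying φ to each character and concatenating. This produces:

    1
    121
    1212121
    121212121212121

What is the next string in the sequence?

1212121212121212121212121212121

Replace each of the 15 characters of 121212121212121 in place — 121 2 121 2 121 2 121 2 121 2 121 2 121 2 121 — and concatenate.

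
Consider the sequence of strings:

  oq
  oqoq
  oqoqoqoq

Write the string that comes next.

oqoqoqoqoqoqoqoq

Every step duplicates the string.
So the next term is two copies of oqoqoqoq.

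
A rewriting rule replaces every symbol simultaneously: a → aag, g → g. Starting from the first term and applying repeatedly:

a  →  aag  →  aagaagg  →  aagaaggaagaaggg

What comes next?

φ(aagaaggaagaaggg) expands symbol-by-symbol to aag aag g aag aag g g aag aag g aag aag g g g; joining the 15 pieces gives the next term.

aagaaggaagaagggaagaaggaagaagggg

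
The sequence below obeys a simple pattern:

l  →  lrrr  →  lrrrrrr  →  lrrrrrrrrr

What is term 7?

Every step adds rrr to the end: s(k+1) = s(k)·rrr.
From lrrrrrrrrr, 3 further steps: lrrrrrrrrr → lrrrrrrrrrrrr → lrrrrrrrrrrrrrrr → (answer).

lrrrrrrrrrrrrrrrrrr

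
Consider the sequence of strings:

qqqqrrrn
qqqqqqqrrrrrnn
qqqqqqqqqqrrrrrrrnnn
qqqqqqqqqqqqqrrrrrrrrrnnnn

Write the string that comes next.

Each string has the form q^{3n+1} r^{2n+1} n^{n} (n = 1, 2, …).
For the next term, n = 5, so the run lengths are 16, 11, 5.

qqqqqqqqqqqqqqqqrrrrrrrrrrrnnnnn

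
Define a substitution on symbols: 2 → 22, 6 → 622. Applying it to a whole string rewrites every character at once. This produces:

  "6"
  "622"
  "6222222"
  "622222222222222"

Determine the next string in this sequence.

φ(622222222222222) expands symbol-by-symbol to 622 22 22 22 22 22 22 22 22 22 22 22 22 22 22; joining the 15 pieces gives the next term.

6222222222222222222222222222222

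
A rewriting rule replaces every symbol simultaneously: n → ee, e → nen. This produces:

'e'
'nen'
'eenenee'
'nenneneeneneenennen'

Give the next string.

Replace each of the 19 characters of nenneneeneneenennen in place — ee nen ee ee nen ee nen nen ee nen ee nen nen ee nen ee ee nen ee — and concatenate.

eeneneeeeneneenenneneeneneenenneneeneneeeenenee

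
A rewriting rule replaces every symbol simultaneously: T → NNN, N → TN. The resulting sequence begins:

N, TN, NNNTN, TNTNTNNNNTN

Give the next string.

Rewriting each symbol of TNTNTNNNNTN: T→NNN, N→TN, T→NNN, N→TN, T→NNN, N→TN, N→TN, N→TN, N→TN, T→NNN, N→TN, which concatenates to NNN TN NNN TN NNN TN TN TN TN NNN TN.

NNNTNNNNTNNNNTNTNTNTNNNNTN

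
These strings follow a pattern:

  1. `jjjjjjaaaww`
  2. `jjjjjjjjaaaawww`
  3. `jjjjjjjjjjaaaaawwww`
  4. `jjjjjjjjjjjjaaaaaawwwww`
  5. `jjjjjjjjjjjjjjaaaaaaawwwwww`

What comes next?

Each string has the form j^{2n} a^{n} w^{n-1}, where the shown terms are n = 3, 4, 5, 6, 7.
Setting n = 8 gives 16, 8, 7 characters in each block.

jjjjjjjjjjjjjjjjaaaaaaaawwwwwww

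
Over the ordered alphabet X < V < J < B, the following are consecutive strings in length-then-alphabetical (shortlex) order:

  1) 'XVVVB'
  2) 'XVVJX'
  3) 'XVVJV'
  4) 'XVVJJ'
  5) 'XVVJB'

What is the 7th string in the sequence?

Stepping forward 2 times from XVVJB: XVVJB → XVVBX, then the target.

XVVBV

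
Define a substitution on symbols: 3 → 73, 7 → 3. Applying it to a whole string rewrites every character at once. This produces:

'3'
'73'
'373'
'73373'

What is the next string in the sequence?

37373373

Apply φ to 73373 symbol by symbol: 7→3, 3→73, 3→73, 7→3, 3→73; joined: 3 73 73 3 73.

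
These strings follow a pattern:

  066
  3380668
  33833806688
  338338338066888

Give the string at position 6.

33833833833833806688888

Each term wraps the previous one in 338 on the left and 8 on the right.
From 338338338066888, 2 further steps: 338338338066888 → 3383383383380668888 → (answer).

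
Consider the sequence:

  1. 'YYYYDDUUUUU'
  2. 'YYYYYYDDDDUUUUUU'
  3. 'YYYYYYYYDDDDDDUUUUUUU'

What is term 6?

Each string has the form Y^{2n} D^{2n-2} U^{n+3}, where the shown terms are n = 2, 3, 4.
Setting n = 7 gives 14, 12, 10 characters in each block.

YYYYYYYYYYYYYYDDDDDDDDDDDDUUUUUUUUUU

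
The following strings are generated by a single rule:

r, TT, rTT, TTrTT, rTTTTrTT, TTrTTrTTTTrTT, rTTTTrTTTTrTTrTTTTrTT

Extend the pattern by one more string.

TTrTTrTTTTrTTrTTTTrTTTTrTTrTTTTrTT

This is a Fibonacci-style word recurrence s(k) = s(k−2)·s(k−1): e.g. r·TT = rTT.
Continuing: TTrTTrTTTTrTT · rTTTTrTTTTrTTrTTTTrTT gives term 8.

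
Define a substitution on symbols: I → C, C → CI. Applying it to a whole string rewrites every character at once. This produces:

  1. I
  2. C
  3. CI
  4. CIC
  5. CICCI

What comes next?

Expanding CICCI: C→CI, I→C, C→CI, C→CI, I→C. Concatenated: CI C CI CI C.

CICCICIC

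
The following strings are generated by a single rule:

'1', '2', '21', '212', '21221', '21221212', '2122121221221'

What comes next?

212212122122121221212

Each term (from the third on) is the previous term followed by the one before it: term 3 = 2·1 = 21.
The next term joins 2122121221221 and 21221212.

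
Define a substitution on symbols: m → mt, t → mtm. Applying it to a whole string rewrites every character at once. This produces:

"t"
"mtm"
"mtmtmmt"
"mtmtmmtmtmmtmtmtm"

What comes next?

Rewriting the 17 symbols of mtmtmmtmtmmtmtmtm one by one yields mt mtm mt mtm mt mt mtm mt mtm mt mt mtm mt mtm mt mtm mt; concatenated:

mtmtmmtmtmmtmtmtmmtmtmmtmtmtmmtmtmmtmtmmt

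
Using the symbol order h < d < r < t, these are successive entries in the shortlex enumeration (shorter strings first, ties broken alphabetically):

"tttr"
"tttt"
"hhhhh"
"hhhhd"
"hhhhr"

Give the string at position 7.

hhhdh

Advancing 2 positions from hhhhr through hhhhr → hhhht reaches term 7.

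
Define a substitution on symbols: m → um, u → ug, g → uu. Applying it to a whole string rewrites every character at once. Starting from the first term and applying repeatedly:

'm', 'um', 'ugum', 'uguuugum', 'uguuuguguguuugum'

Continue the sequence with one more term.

Rewriting the 16 symbols of uguuuguguguuugum one by one yields ug uu ug ug ug uu ug uu ug uu ug ug ug uu ug um; concatenated:

uguuuguguguuuguuuguuuguguguuugum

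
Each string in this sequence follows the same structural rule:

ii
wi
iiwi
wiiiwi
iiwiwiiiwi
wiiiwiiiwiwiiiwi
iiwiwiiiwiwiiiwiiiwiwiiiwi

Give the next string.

From term 3 onward, concatenate the second-to-last term with the last: ii·wi = iiwi, wi·iiwi = wiiiwi, …
So term 8 is wiiiwiiiwiwiiiwi·iiwiwiiiwiwiiiwiiiwiwiiiwi.

wiiiwiiiwiwiiiwiiiwiwiiiwiwiiiwiiiwiwiiiwi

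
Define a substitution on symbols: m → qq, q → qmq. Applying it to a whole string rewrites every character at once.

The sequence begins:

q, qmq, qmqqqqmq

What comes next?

Apply φ to qmqqqqmq symbol by symbol: q→qmq, m→qq, q→qmq, q→qmq, q→qmq, q→qmq, m→qq, q→qmq; joined: qmq qq qmq qmq qmq qmq qq qmq.

qmqqqqmqqmqqmqqmqqqqmq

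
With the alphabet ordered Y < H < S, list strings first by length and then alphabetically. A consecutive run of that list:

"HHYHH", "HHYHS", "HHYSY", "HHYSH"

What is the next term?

The successor of HHYSH increments the rightmost position that isn't already S and resets every position after it to Y.

HHYSS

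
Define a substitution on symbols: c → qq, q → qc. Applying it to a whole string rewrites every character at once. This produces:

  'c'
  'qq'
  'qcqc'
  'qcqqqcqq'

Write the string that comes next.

qcqqqcqcqcqqqcqc

Expanding qcqqqcqq: q→qc, c→qq, q→qc, q→qc, q→qc, c→qq, q→qc, q→qc. Concatenated: qc qq qc qc qc qq qc qc.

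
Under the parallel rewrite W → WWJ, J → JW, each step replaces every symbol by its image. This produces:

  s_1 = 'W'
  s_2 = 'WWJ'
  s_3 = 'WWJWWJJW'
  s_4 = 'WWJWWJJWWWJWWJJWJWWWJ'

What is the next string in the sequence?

Applying the rule to each of the 21 symbols of WWJWWJJWWWJWWJJWJWWWJ gives the pieces WWJ WWJ JW WWJ WWJ JW JW WWJ WWJ WWJ JW WWJ WWJ JW JW WWJ JW WWJ WWJ WWJ JW, which concatenate to the answer.

WWJWWJJWWWJWWJJWJWWWJWWJWWJJWWWJWWJJWJWWWJJWWWJWWJWWJJW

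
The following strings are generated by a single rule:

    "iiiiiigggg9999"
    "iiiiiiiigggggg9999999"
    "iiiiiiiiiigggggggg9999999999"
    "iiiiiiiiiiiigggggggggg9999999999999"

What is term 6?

The n-th term is 2n+2 i's then 2n g's then 3n-2 9's, where the shown terms are n = 2, 3, 4, 5.
At n = 7 the blocks have lengths 16, 14, 19.

iiiiiiiiiiiiiiiigggggggggggggg9999999999999999999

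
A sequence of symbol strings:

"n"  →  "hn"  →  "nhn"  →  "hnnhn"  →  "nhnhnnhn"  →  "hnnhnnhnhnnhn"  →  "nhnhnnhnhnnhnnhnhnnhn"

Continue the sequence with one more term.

hnnhnnhnhnnhnnhnhnnhnhnnhnnhnhnnhn

From term 3 onward, concatenate the second-to-last term with the last: n·hn = nhn, hn·nhn = hnnhn, …
The next term joins hnnhnnhnhnnhn and nhnhnnhnhnnhnnhnhnnhn.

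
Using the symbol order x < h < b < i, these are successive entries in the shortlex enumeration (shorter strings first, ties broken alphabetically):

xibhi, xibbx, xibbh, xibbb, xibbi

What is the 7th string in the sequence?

xibih

Advancing 2 positions from xibbi through xibbi → xibix reaches term 7.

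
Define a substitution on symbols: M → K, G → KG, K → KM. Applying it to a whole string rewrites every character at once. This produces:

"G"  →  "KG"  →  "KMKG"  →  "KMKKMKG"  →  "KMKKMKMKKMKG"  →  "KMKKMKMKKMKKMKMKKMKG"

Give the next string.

Replace each of the 20 characters of KMKKMKMKKMKKMKMKKMKG in place — KM K KM KM K KM K KM KM K KM KM K KM K KM KM K KM KG — and concatenate.

KMKKMKMKKMKKMKMKKMKMKKMKKMKMKKMKG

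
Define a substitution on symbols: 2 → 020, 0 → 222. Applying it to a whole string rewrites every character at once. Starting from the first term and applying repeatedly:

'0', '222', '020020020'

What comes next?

Expanding 020020020: 0→222, 2→020, 0→222, 0→222, 2→020, 0→222, 0→222, 2→020, 0→222. Concatenated: 222 020 222 222 020 222 222 020 222.

222020222222020222222020222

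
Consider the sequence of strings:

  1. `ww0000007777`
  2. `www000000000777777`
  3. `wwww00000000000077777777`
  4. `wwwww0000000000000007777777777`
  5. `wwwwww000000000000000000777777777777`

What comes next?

Each string has the form w^{n} 0^{3n} 7^{2n}, where the shown terms are n = 2, 3, 4, 5, 6.
At n = 7 the blocks have lengths 7, 21, 14.

wwwwwww00000000000000000000077777777777777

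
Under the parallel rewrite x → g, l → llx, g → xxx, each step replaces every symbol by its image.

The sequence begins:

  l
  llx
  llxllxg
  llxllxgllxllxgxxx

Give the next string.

llxllxgllxllxgxxxllxllxgllxllxgxxxggg

φ(llxllxgllxllxgxxx) expands symbol-by-symbol to llx llx g llx llx g xxx llx llx g llx llx g xxx g g g; joining the 17 pieces gives the next term.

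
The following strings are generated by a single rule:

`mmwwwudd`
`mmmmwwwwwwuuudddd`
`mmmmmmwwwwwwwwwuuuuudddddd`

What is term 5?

Each string has the form m^{2n} w^{3n} u^{2n-1} d^{2n} (n = 1, 2, …).
At n = 5 the blocks have lengths 10, 15, 9, 10.

mmmmmmmmmmwwwwwwwwwwwwwwwuuuuuuuuudddddddddd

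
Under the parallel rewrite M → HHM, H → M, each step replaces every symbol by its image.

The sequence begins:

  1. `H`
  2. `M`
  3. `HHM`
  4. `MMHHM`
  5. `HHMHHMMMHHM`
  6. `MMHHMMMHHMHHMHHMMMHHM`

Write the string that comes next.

Rewriting the 21 symbols of MMHHMMMHHMHHMHHMMMHHM one by one yields HHM HHM M M HHM HHM HHM M M HHM M M HHM M M HHM HHM HHM M M HHM; concatenated:

HHMHHMMMHHMHHMHHMMMHHMMMHHMMMHHMHHMHHMMMHHM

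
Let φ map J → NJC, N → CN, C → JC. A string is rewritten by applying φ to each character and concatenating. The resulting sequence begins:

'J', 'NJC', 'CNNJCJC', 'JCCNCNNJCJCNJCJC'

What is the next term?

NJCJCJCCNJCCNCNNJCJCNJCJCCNNJCJCNJCJC

Replace each of the 16 characters of JCCNCNNJCJCNJCJC in place — NJC JC JC CN JC CN CN NJC JC NJC JC CN NJC JC NJC JC — and concatenate.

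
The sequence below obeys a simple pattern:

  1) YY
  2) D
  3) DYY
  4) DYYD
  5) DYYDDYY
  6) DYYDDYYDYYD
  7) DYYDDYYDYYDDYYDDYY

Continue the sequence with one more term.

This is a Fibonacci-style word recurrence s(k) = s(k−1)·s(k−2): e.g. D·YY = DYY.
Continuing: DYYDDYYDYYDDYYDDYY · DYYDDYYDYYD gives term 8.

DYYDDYYDYYDDYYDDYYDYYDDYYDYYD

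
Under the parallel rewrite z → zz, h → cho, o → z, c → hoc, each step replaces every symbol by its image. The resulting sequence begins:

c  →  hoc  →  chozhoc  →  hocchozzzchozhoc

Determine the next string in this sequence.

Rewriting the 16 symbols of hocchozzzchozhoc one by one yields cho z hoc hoc cho z zz zz zz hoc cho z zz cho z hoc; concatenated:

chozhochocchozzzzzzzhocchozzzchozhoc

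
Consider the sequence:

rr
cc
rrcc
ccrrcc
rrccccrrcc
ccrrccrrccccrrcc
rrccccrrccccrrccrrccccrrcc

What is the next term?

ccrrccrrccccrrccrrccccrrccccrrccrrccccrrcc

From term 3 onward, concatenate the second-to-last term with the last: rr·cc = rrcc, cc·rrcc = ccrrcc, …
Continuing: ccrrccrrccccrrcc · rrccccrrccccrrccrrccccrrcc gives term 8.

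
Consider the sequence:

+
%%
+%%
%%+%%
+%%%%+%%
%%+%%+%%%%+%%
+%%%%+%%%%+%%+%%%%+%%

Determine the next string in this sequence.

This is a Fibonacci-style word recurrence s(k) = s(k−2)·s(k−1): e.g. +·%% = +%%.
Continuing: %%+%%+%%%%+%% · +%%%%+%%%%+%%+%%%%+%% gives term 8.

%%+%%+%%%%+%%+%%%%+%%%%+%%+%%%%+%%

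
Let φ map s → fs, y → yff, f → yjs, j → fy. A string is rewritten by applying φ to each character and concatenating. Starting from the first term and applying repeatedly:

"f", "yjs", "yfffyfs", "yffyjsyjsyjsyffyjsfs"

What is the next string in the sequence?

Rewriting the 20 symbols of yffyjsyjsyjsyffyjsfs one by one yields yff yjs yjs yff fy fs yff fy fs yff fy fs yff yjs yjs yff fy fs yjs fs; concatenated:

yffyjsyjsyfffyfsyfffyfsyfffyfsyffyjsyjsyfffyfsyjsfs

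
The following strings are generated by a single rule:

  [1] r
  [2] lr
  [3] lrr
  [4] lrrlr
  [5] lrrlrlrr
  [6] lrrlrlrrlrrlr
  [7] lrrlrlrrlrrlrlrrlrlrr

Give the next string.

lrrlrlrrlrrlrlrrlrlrrlrrlrlrrlrrlr

From term 3 onward, concatenate the last term with the second-to-last: lr·r = lrr, lrr·lr = lrrlr, …
The next term joins lrrlrlrrlrrlrlrrlrlrr and lrrlrlrrlrrlr.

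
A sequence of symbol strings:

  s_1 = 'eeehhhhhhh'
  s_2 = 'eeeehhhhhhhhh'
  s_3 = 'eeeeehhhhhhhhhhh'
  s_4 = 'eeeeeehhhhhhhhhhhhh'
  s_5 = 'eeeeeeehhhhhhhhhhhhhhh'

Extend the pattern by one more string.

Each string has the form e^{n} h^{2n+1}, where the shown terms are n = 3, 4, 5, 6, 7.
For the next term, n = 8, so the run lengths are 8, 17.

eeeeeeeehhhhhhhhhhhhhhhhh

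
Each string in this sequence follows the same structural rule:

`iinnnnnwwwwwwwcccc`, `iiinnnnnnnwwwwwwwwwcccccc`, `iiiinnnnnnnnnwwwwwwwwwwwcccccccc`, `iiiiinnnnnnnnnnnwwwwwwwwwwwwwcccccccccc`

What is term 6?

Reading off run lengths: i runs 2, 3, 4, 5; n runs 5, 7, 9, 11; w runs 7, 9, 11, 13; c runs 4, 6, 8, 10 — each is linear in n, where the shown terms are n = 2, 3, 4, 5.
Setting n = 7 gives 7, 15, 17, 14 characters in each block.

iiiiiiinnnnnnnnnnnnnnnwwwwwwwwwwwwwwwwwcccccccccccccc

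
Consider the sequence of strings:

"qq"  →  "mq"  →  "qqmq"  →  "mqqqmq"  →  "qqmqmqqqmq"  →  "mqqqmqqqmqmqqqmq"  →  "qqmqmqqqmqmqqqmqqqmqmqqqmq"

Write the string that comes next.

mqqqmqqqmqmqqqmqqqmqmqqqmqmqqqmqqqmqmqqqmq

Each term (from the third on) is the two preceding terms concatenated in order: term 3 = qq·mq = qqmq.
So term 8 is mqqqmqqqmqmqqqmq·qqmqmqqqmqmqqqmqqqmqmqqqmq.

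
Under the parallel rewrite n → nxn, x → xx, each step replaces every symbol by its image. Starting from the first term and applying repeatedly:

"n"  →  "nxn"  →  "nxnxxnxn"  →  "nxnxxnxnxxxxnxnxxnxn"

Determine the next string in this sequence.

Rewriting the 20 symbols of nxnxxnxnxxxxnxnxxnxn one by one yields nxn xx nxn xx xx nxn xx nxn xx xx xx xx nxn xx nxn xx xx nxn xx nxn; concatenated:

nxnxxnxnxxxxnxnxxnxnxxxxxxxxnxnxxnxnxxxxnxnxxnxn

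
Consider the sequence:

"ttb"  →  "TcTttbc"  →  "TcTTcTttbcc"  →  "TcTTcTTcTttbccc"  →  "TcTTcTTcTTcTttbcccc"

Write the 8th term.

Every step adds TcT to the front and c to the end of the previous string.
From TcTTcTTcTTcTttbcccc, 3 further steps: TcTTcTTcTTcTttbcccc → TcTTcTTcTTcTTcTttbccccc → TcTTcTTcTTcTTcTTcTttbcccccc → (answer).

TcTTcTTcTTcTTcTTcTTcTttbccccccc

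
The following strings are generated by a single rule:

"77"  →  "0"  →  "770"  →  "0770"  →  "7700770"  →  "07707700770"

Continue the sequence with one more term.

770077007707700770

Each term (from the third on) is the two preceding terms concatenated in order: term 3 = 77·0 = 770.
So term 7 is 7700770·07707700770.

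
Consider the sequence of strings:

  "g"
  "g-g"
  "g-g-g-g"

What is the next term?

g-g-g-g-g-g-g-g

s(k+1) = s(k)·-·s(k) — each term doubles the last with '-' between the halves.
So the next term is two copies of g-g-g-g with '-' between the halves.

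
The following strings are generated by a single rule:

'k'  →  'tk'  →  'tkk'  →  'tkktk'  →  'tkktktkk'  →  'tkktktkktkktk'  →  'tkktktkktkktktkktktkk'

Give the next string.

tkktktkktkktktkktktkktkktktkktkktk

This is a Fibonacci-style word recurrence s(k) = s(k−1)·s(k−2): e.g. tk·k = tkk.
The next term joins tkktktkktkktktkktktkk and tkktktkktkktk.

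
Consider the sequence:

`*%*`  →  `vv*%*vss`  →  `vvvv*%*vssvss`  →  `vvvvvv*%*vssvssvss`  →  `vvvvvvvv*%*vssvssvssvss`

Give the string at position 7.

Every step adds vv to the front and vss to the end of the previous string.
From vvvvvvvv*%*vssvssvssvss, 2 further steps: vvvvvvvv*%*vssvssvssvss → vvvvvvvvvv*%*vssvssvssvssvss → (answer).

vvvvvvvvvvvv*%*vssvssvssvssvssvss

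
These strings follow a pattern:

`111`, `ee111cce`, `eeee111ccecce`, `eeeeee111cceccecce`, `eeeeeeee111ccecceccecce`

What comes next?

eeeeeeeeee111cceccecceccecce

Every step adds ee to the front and cce to the end of the previous string.
One more step from eeeeeeee111ccecceccecce gives the answer.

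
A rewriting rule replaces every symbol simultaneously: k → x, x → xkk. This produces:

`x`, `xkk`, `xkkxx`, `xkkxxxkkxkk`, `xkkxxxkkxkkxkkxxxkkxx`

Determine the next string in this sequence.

φ(xkkxxxkkxkkxkkxxxkkxx) expands symbol-by-symbol to xkk x x xkk xkk xkk x x xkk x x xkk x x xkk xkk xkk x x xkk xkk; joining the 21 pieces gives the next term.

xkkxxxkkxkkxkkxxxkkxxxkkxxxkkxkkxkkxxxkkxkk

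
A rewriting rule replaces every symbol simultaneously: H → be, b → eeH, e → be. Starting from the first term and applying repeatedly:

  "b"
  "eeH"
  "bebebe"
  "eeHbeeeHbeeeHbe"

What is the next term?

bebebeeeHbebebebeeeHbebebebeeeHbe

Replace each of the 15 characters of eeHbeeeHbeeeHbe in place — be be be eeH be be be be eeH be be be be eeH be — and concatenate.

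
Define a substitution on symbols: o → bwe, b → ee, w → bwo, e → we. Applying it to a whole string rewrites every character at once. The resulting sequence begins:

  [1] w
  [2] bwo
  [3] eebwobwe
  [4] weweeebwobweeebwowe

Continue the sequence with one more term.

Replace each of the 19 characters of weweeebwobweeebwowe in place — bwo we bwo we we we ee bwo bwe ee bwo we we we ee bwo bwe bwo we — and concatenate.

bwowebwoweweweeebwobweeebwoweweweeebwobwebwowe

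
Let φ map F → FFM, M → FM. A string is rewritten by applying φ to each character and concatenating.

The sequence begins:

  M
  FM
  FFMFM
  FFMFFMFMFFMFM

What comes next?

FFMFFMFMFFMFFMFMFFMFMFFMFFMFMFFMFM

Applying the rule to each of the 13 symbols of FFMFFMFMFFMFM gives the pieces FFM FFM FM FFM FFM FM FFM FM FFM FFM FM FFM FM, which concatenate to the answer.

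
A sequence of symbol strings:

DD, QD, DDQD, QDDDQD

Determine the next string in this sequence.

Each term (from the third on) is the two preceding terms concatenated in order: term 3 = DD·QD = DDQD.
So term 5 is DDQD·QDDDQD.

DDQDQDDDQD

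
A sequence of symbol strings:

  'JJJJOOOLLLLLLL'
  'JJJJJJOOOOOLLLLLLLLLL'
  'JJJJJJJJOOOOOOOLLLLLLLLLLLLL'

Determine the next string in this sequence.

Reading off run lengths: J runs 4, 6, 8; O runs 3, 5, 7; L runs 7, 10, 13 — each is linear in n, where the shown terms are n = 2, 3, 4.
For the next term, n = 5, so the run lengths are 10, 9, 16.

JJJJJJJJJJOOOOOOOOOLLLLLLLLLLLLLLLL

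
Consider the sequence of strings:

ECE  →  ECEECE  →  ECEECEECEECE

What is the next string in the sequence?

ECEECEECEECEECEECEECEECE

Each string is two copies of the previous one concatenated.
One more doubling of ECEECEECEECE gives the answer.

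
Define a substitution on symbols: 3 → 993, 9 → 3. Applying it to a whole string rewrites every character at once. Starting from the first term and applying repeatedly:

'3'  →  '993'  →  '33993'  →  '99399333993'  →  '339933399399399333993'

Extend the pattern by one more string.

9939933399399399333993339933399399399333993

Replace each of the 21 characters of 339933399399399333993 in place — 993 993 3 3 993 993 993 3 3 993 3 3 993 3 3 993 993 993 3 3 993 — and concatenate.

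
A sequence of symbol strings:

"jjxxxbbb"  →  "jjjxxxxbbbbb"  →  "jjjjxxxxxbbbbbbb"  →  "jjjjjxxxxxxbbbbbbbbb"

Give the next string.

The n-th term is n j's then n+1 x's then 2n-1 b's, where the shown terms are n = 2, 3, 4, 5.
For the next term, n = 6, so the run lengths are 6, 7, 11.

jjjjjjxxxxxxxbbbbbbbbbbb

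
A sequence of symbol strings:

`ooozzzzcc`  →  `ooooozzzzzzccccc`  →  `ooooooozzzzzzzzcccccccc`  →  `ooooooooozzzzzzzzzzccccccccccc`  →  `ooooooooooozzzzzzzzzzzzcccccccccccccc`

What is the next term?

Term n consists of 2n+1 o's, followed by 2n+2 z's, followed by 3n-1 c's (n = 1, 2, …).
For the next term, n = 6, so the run lengths are 13, 14, 17.

ooooooooooooozzzzzzzzzzzzzzccccccccccccccccc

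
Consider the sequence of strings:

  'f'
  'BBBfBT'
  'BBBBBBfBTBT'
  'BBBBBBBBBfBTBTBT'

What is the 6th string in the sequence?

Each term wraps the previous one in BBB on the left and BT on the right.
From BBBBBBBBBfBTBTBT, 2 further steps: BBBBBBBBBfBTBTBT → BBBBBBBBBBBBfBTBTBTBT → (answer).

BBBBBBBBBBBBBBBfBTBTBTBTBT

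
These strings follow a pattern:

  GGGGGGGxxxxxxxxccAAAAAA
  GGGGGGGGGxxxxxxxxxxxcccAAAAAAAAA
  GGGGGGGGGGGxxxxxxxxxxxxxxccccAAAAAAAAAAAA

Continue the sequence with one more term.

Each string has the form G^{2n+3} x^{3n+2} c^{n} A^{3n}, where the shown terms are n = 2, 3, 4.
At n = 5 the blocks have lengths 13, 17, 5, 15.

GGGGGGGGGGGGGxxxxxxxxxxxxxxxxxcccccAAAAAAAAAAAAAAA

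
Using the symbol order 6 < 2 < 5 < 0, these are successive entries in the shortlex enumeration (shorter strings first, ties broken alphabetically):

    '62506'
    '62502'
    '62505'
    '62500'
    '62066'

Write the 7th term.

62065

Continuing the enumeration 2 steps past 62066: 62066 → 62062 → (answer).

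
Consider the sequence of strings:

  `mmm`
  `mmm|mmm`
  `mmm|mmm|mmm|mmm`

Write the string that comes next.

Each string is two copies of the previous one joined by '|'.
Doubling mmm|mmm|mmm|mmm with '|' between the halves:

mmm|mmm|mmm|mmm|mmm|mmm|mmm|mmm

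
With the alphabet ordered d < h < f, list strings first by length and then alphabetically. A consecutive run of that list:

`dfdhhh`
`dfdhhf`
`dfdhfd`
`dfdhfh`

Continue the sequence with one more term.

The successor of dfdhfh increments the rightmost position that isn't already f and resets every position after it to d.

dfdhff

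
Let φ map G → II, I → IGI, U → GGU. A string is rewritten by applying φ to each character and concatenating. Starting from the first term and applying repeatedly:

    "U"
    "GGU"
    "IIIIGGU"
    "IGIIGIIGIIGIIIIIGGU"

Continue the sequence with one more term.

Applying the rule to each of the 19 symbols of IGIIGIIGIIGIIIIIGGU gives the pieces IGI II IGI IGI II IGI IGI II IGI IGI II IGI IGI IGI IGI IGI II II GGU, which concatenate to the answer.

IGIIIIGIIGIIIIGIIGIIIIGIIGIIIIGIIGIIGIIGIIGIIIIIGGU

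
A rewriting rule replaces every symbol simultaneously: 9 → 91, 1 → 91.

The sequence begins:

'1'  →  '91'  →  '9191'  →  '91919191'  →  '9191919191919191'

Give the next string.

Rewriting the 16 symbols of 9191919191919191 one by one yields 91 91 91 91 91 91 91 91 91 91 91 91 91 91 91 91; concatenated:

91919191919191919191919191919191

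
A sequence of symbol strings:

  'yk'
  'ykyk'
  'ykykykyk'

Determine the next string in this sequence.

Every step duplicates the string.
Doubling ykykykyk:

ykykykykykykykyk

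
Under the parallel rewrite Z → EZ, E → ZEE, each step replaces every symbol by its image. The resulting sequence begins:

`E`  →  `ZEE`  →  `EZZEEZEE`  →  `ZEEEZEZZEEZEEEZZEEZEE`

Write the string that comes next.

Applying the rule to each of the 21 symbols of ZEEEZEZZEEZEEEZZEEZEE gives the pieces EZ ZEE ZEE ZEE EZ ZEE EZ EZ ZEE ZEE EZ ZEE ZEE ZEE EZ EZ ZEE ZEE EZ ZEE ZEE, which concatenate to the answer.

EZZEEZEEZEEEZZEEEZEZZEEZEEEZZEEZEEZEEEZEZZEEZEEEZZEEZEE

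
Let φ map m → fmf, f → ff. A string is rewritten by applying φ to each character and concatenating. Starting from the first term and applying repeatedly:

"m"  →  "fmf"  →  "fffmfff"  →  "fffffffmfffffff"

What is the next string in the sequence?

Applying the rule to each of the 15 symbols of fffffffmfffffff gives the pieces ff ff ff ff ff ff ff fmf ff ff ff ff ff ff ff, which concatenate to the answer.

fffffffffffffffmfffffffffffffff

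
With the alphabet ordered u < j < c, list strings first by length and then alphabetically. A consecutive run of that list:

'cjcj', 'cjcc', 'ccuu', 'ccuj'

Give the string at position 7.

ccjj

Advancing 3 positions from ccuj through ccuj → ccuc → ccju reaches term 7.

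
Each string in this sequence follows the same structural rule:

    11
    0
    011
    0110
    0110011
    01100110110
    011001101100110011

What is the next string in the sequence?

Each term (from the third on) is the previous term followed by the one before it: term 3 = 0·11 = 011.
The next term joins 011001101100110011 and 01100110110.

01100110110011001101100110110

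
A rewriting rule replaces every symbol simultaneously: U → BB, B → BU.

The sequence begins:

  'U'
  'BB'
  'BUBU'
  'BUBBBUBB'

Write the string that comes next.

Apply φ to BUBBBUBB symbol by symbol: B→BU, U→BB, B→BU, B→BU, B→BU, U→BB, B→BU, B→BU; joined: BU BB BU BU BU BB BU BU.

BUBBBUBUBUBBBUBU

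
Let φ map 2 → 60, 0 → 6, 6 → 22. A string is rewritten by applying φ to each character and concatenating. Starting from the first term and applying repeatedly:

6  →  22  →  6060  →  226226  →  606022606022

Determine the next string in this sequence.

22622660602262266060

Expanding 606022606022: 6→22, 0→6, 6→22, 0→6, 2→60, 2→60, 6→22, 0→6, 6→22, 0→6, 2→60, 2→60. Concatenated: 22 6 22 6 60 60 22 6 22 6 60 60.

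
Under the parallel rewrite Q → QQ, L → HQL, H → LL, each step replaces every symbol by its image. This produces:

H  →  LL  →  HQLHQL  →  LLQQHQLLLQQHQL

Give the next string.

Replace each of the 14 characters of LLQQHQLLLQQHQL in place — HQL HQL QQ QQ LL QQ HQL HQL HQL QQ QQ LL QQ HQL — and concatenate.

HQLHQLQQQQLLQQHQLHQLHQLQQQQLLQQHQL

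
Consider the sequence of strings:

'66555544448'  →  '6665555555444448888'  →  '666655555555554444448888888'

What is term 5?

6666665555555555555555444444448888888888888

Each string has the form 6^{n+1} 5^{3n+1} 4^{n+3} 8^{3n-2} (n = 1, 2, …).
For term 5, n = 5, so the run lengths are 6, 16, 8, 13.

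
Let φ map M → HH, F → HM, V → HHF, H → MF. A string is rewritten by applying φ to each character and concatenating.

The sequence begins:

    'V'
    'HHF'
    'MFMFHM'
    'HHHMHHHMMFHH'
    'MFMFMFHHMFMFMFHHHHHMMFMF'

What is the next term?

HHHMHHHMHHHMMFMFHHHMHHHMHHHMMFMFMFMFMFHHHHHMHHHM

Applying the rule to each of the 24 symbols of MFMFMFHHMFMFMFHHHHHMMFMF gives the pieces HH HM HH HM HH HM MF MF HH HM HH HM HH HM MF MF MF MF MF HH HH HM HH HM, which concatenate to the answer.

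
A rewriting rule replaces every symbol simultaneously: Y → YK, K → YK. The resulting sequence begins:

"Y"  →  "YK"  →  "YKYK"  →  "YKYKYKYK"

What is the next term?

YKYKYKYKYKYKYKYK

Apply φ to YKYKYKYK symbol by symbol: Y→YK, K→YK, Y→YK, K→YK, Y→YK, K→YK, Y→YK, K→YK; joined: YK YK YK YK YK YK YK YK.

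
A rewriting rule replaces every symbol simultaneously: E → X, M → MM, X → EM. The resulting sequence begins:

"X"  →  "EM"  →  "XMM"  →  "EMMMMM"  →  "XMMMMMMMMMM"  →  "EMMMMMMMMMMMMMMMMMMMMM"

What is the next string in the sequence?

XMMMMMMMMMMMMMMMMMMMMMMMMMMMMMMMMMMMMMMMMMM

φ(EMMMMMMMMMMMMMMMMMMMMM) expands symbol-by-symbol to X MM MM MM MM MM MM MM MM MM MM MM MM MM MM MM MM MM MM MM MM MM; joining the 22 pieces gives the next term.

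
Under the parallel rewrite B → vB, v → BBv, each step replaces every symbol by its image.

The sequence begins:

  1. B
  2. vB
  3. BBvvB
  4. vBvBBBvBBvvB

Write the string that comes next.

Rewriting each symbol of vBvBBBvBBvvB: v→BBv, B→vB, v→BBv, B→vB, B→vB, B→vB, v→BBv, B→vB, B→vB, v→BBv, v→BBv, B→vB, which concatenates to BBv vB BBv vB vB vB BBv vB vB BBv BBv vB.

BBvvBBBvvBvBvBBBvvBvBBBvBBvvB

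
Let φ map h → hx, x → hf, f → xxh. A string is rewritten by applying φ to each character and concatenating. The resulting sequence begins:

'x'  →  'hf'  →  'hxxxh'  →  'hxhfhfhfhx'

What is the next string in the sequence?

hxhfhxxxhhxxxhhxxxhhxhf

Apply φ to hxhfhfhfhx symbol by symbol: h→hx, x→hf, h→hx, f→xxh, h→hx, f→xxh, h→hx, f→xxh, h→hx, x→hf; joined: hx hf hx xxh hx xxh hx xxh hx hf.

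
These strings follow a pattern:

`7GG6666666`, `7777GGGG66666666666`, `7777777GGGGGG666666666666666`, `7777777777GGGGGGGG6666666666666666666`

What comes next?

The n-th term is 3n-2 7's then 2n G's then 4n+3 6's (n = 1, 2, …).
At n = 5 the blocks have lengths 13, 10, 23.

7777777777777GGGGGGGGGG66666666666666666666666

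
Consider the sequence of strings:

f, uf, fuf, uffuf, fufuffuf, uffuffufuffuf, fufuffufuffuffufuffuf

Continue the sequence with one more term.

uffuffufuffuffufuffufuffuffufuffuf

Each term (from the third on) is the two preceding terms concatenated in order: term 3 = f·uf = fuf.
The next term joins uffuffufuffuf and fufuffufuffuffufuffuf.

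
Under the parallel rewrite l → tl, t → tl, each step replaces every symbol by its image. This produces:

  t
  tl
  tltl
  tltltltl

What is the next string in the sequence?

tltltltltltltltl

Apply φ to tltltltl symbol by symbol: t→tl, l→tl, t→tl, l→tl, t→tl, l→tl, t→tl, l→tl; joined: tl tl tl tl tl tl tl tl.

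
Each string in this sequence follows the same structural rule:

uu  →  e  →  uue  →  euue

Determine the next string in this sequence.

uueeuue

This is a Fibonacci-style word recurrence s(k) = s(k−2)·s(k−1): e.g. uu·e = uue.
So term 5 is uue·euue.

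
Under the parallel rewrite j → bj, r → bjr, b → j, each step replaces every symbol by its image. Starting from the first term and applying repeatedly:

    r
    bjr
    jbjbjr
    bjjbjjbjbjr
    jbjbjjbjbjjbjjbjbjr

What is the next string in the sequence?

bjjbjjbjbjjbjjbjbjjbjbjjbjjbjbjr

φ(jbjbjjbjbjjbjjbjbjr) expands symbol-by-symbol to bj j bj j bj bj j bj j bj bj j bj bj j bj j bj bjr; joining the 19 pieces gives the next term.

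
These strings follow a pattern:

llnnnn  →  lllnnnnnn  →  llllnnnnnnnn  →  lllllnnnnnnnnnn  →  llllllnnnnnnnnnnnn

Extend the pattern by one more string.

The n-th term is n l's then 2n n's, where the shown terms are n = 2, 3, 4, 5, 6.
At n = 7 the blocks have lengths 7, 14.

lllllllnnnnnnnnnnnnnn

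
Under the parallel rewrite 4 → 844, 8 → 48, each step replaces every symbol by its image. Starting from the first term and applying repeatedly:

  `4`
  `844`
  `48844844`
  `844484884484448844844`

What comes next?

4884484484448844484884484448844844844484884484448844844

Replace each of the 21 characters of 844484884484448844844 in place — 48 844 844 844 48 844 48 48 844 844 48 844 844 844 48 48 844 844 48 844 844 — and concatenate.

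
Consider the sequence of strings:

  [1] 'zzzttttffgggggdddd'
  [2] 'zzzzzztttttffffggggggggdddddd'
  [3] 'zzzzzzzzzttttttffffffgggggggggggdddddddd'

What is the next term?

zzzzzzzzzzzztttttttffffffffggggggggggggggdddddddddd

The n-th term is 3n z's then n+3 t's then 2n f's then 3n+2 g's then 2n+2 d's (n = 1, 2, …).
At n = 4 the blocks have lengths 12, 7, 8, 14, 10.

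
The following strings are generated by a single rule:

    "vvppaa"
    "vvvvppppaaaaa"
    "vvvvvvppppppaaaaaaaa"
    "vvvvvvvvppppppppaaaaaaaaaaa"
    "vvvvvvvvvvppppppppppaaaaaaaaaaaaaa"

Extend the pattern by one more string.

vvvvvvvvvvvvppppppppppppaaaaaaaaaaaaaaaaa

Reading off run lengths: v runs 2, 4, 6, 8, 10; p runs 2, 4, 6, 8, 10; a runs 2, 5, 8, 11, 14 — each is linear in n (n = 1, 2, …).
For the next term, n = 6, so the run lengths are 12, 12, 17.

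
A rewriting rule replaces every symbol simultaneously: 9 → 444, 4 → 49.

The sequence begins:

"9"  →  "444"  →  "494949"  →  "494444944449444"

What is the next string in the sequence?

φ(494444944449444) expands symbol-by-symbol to 49 444 49 49 49 49 444 49 49 49 49 444 49 49 49; joining the 15 pieces gives the next term.

494444949494944449494949444494949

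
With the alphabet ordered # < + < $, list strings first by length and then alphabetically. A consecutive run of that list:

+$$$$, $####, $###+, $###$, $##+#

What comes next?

The successor of $##+# increments the rightmost position that isn't already $ and resets every position after it to #.

$##++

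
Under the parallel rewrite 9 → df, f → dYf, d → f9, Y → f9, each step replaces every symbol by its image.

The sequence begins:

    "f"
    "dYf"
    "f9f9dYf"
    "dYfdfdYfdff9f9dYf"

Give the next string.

f9f9dYff9dYff9f9dYff9dYfdYfdfdYfdff9f9dYf

Applying the rule to each of the 17 symbols of dYfdfdYfdff9f9dYf gives the pieces f9 f9 dYf f9 dYf f9 f9 dYf f9 dYf dYf df dYf df f9 f9 dYf, which concatenate to the answer.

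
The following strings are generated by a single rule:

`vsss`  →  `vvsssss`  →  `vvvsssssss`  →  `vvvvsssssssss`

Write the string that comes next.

vvvvvsssssssssss

Reading off run lengths: v runs 1, 2, 3, 4; s runs 3, 5, 7, 9 — each is linear in n, where the shown terms are n = 2, 3, 4, 5.
At n = 6 the blocks have lengths 5, 11.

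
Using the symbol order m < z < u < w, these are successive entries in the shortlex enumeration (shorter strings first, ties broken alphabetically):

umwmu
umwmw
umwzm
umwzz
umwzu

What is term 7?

umwum

Stepping forward 2 times from umwzu: umwzu → umwzw, then the target.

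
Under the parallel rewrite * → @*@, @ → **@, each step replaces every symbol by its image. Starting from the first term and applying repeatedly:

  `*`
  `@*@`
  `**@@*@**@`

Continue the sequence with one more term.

Rewriting each symbol of **@@*@**@: *→@*@, *→@*@, @→**@, @→**@, *→@*@, @→**@, *→@*@, *→@*@, @→**@, which concatenates to @*@ @*@ **@ **@ @*@ **@ @*@ @*@ **@.

@*@@*@**@**@@*@**@@*@@*@**@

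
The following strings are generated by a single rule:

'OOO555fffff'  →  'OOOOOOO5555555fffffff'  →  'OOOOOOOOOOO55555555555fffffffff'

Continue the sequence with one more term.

OOOOOOOOOOOOOOO555555555555555fffffffffff

Reading off run lengths: O runs 3, 7, 11; 5 runs 3, 7, 11; f runs 5, 7, 9 — each is linear in n (n = 1, 2, …).
At n = 4 the blocks have lengths 15, 15, 11.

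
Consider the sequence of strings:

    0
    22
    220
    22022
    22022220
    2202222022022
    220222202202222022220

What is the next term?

2202222022022220222202202222022022

From term 3 onward, concatenate the last term with the second-to-last: 22·0 = 220, 220·22 = 22022, …
The next term joins 220222202202222022220 and 2202222022022.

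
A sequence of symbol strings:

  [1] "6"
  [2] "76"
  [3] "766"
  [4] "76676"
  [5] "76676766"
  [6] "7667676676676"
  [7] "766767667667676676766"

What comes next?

Each term (from the third on) is the previous term followed by the one before it: term 3 = 76·6 = 766.
Continuing: 766767667667676676766 · 7667676676676 gives term 8.

7667676676676766767667667676676676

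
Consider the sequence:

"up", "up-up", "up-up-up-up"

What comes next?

up-up-up-up-up-up-up-up

s(k+1) = s(k)·-·s(k) — each term doubles the last with '-' between the halves.
So the next term is two copies of up-up-up-up with '-' between the halves.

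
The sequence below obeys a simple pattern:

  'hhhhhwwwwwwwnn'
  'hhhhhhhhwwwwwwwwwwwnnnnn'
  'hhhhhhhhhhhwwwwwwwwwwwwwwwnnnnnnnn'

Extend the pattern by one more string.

hhhhhhhhhhhhhhwwwwwwwwwwwwwwwwwwwnnnnnnnnnnn

Each string has the form h^{3n+2} w^{4n+3} n^{3n-1} (n = 1, 2, …).
For the next term, n = 4, so the run lengths are 14, 19, 11.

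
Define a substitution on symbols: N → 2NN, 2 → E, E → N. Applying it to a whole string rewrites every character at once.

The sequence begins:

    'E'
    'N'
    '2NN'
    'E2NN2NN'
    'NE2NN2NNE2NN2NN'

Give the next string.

Rewriting the 15 symbols of NE2NN2NNE2NN2NN one by one yields 2NN N E 2NN 2NN E 2NN 2NN N E 2NN 2NN E 2NN 2NN; concatenated:

2NNNE2NN2NNE2NN2NNNE2NN2NNE2NN2NN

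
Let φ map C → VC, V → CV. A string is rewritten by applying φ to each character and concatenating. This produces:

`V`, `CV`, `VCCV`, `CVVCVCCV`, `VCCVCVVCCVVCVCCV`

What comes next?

Rewriting the 16 symbols of VCCVCVVCCVVCVCCV one by one yields CV VC VC CV VC CV CV VC VC CV CV VC CV VC VC CV; concatenated:

CVVCVCCVVCCVCVVCVCCVCVVCCVVCVCCV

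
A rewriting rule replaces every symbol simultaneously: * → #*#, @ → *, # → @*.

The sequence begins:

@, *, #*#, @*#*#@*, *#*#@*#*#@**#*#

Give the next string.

Applying the rule to each of the 15 symbols of *#*#@*#*#@**#*# gives the pieces #*# @* #*# @* * #*# @* #*# @* * #*# #*# @* #*# @*, which concatenate to the answer.

#*#@*#*#@**#*#@*#*#@**#*##*#@*#*#@*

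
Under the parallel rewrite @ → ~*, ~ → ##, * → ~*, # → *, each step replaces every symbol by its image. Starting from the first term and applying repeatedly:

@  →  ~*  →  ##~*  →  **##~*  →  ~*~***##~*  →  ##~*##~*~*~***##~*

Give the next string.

φ(##~*##~*~*~***##~*) expands symbol-by-symbol to * * ## ~* * * ## ~* ## ~* ## ~* ~* ~* * * ## ~*; joining the 18 pieces gives the next term.

**##~***##~*##~*##~*~*~***##~*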